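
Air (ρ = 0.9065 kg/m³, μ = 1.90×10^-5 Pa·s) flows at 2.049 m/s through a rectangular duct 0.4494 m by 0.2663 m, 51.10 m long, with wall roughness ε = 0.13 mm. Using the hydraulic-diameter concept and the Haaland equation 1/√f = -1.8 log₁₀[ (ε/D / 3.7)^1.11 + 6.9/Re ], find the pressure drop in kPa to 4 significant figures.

ΔP ≈ 0.006913 kPa

Hydraulic diameter D_h = 4A/P = 4·(0.4494·0.2663)/(2·(0.4494+0.2663)) = 0.4787/1.431 = 0.3344 m.
Re = ρVD_h/μ = 0.9065·2.049·0.3344/1.9e-05 = 3.269e+04.
ε/D_h = 0.00013/0.3344 = 0.000389; Haaland gives 1/√f = -1.8 log₁₀[3.84e-05+0.000211] = 6.486, so f = 0.02377.
ΔP = f(L/D_h)(ρV²/2) = 0.02377·51.1/0.3344·1.903 = 6.913 Pa.
ΔP = 0.006913 kPa.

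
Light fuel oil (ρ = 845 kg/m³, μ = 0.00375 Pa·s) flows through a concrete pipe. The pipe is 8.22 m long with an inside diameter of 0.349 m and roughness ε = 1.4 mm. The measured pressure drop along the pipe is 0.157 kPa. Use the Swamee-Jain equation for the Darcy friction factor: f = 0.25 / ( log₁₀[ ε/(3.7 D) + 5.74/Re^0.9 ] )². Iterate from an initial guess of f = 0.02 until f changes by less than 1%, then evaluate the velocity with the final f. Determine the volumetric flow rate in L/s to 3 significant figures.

Rearranging Darcy-Weisbach: V = √(2·ΔP·D/(f·L·ρ)). With ε/D = 0.0014/0.349 = 0.00401, iterate starting from f = 0.02:
  f = 0.02 → V = √(2·157·0.349/(0.02·8.22·845)) = 0.8882 m/s; Re = ρVD/μ = 6.985e+04; f → 0.03026
  f = 0.03026 → V = 0.7221 m/s; Re = 5.679e+04; f → 0.0306
  f = 0.0306 → V = 0.718 m/s; Re = 5.647e+04; f → 0.03061
Converged (Δf/f < 1%). With the final f = 0.03061: V = √(2·157·0.349/(0.03061·8.22·845)) = 0.7179 m/s.
Q = V·A = 0.7179·(π/4·0.349²) = 0.06867 m³/s = 68.7 L/s.

Q ≈ 68.7 L/s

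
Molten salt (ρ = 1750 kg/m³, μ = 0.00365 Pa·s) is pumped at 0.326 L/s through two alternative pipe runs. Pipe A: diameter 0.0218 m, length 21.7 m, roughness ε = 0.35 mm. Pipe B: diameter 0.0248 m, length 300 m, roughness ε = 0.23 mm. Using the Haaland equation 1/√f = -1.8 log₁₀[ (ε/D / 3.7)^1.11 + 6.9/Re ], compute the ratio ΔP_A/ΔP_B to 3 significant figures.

Pipe A: V = Q/A = 0.000326/0.0003733 = 0.8734 m/s; Re = 9129; ε/D = 0.0161; Haaland → f = 0.04927; ΔP_A = f(L/D)(ρV²/2) = 3.273e+04 Pa.
Pipe B: V = Q/A = 0.000326/0.0004831 = 0.6749 m/s; Re = 8025; ε/D = 0.00927; Haaland → f = 0.04342; ΔP_B = f(L/D)(ρV²/2) = 2.093e+05 Pa.
ΔP_A/ΔP_B = 3.273e+04/2.093e+05 = 0.156.

ΔP_A/ΔP_B ≈ 0.156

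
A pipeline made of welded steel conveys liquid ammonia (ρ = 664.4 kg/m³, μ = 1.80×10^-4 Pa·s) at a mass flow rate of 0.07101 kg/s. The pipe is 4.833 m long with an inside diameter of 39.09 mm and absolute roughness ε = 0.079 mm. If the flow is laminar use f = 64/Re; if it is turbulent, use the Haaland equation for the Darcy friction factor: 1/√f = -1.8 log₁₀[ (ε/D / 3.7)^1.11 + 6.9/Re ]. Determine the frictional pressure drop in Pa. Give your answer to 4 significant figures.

A = πD²/4 = π(0.03909)²/4 = 0.0012 m²; mean velocity V = ṁ/(ρA) = 0.07101/(664.4 · 0.0012) = 0.08906 m/s.
Reynolds number Re = ρVD/μ = 664.4 · 0.08906 · 0.03909 / 0.00018 = 1.285e+04.
Re > 4000 → turbulent. Relative roughness ε/D = 7.9e-05/0.03909 = 0.00202. Haaland: 1/√f = -1.8 log₁₀[(0.00202/3.7)^1.11 + 6.9/1.285e+04] = -1.8 log₁₀[0.000239 + 0.000537] = 5.598, so f = 0.03191.
Darcy-Weisbach: ΔP = f(L/D)(ρV²/2) = 0.03191·(4.833/0.03909)·(664.4·0.08906²/2) = 0.03191·123.6·2.635 = 10.39 Pa.

ΔP ≈ 10.39 Pa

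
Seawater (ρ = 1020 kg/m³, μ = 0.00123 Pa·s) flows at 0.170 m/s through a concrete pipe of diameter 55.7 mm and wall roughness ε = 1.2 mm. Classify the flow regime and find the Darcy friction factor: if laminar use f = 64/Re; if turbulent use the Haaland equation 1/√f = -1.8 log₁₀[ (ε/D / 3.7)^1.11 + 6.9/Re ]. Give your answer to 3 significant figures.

Re = ρVD/μ = 1020·0.17·0.0557/0.00123 = 7852.
Re > 4000 → turbulent. ε/D = 0.0012/0.0557 = 0.0215; Haaland: 1/√f = -1.8 log₁₀[0.00331 + 0.000879] = 4.281, so f = 0.05456.

f ≈ 0.0546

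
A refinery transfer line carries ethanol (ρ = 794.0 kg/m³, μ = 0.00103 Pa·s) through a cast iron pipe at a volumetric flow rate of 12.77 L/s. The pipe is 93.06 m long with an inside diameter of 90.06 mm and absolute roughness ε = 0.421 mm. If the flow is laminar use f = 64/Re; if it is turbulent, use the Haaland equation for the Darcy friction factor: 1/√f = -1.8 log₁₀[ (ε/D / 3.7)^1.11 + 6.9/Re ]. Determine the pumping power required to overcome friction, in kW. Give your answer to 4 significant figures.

Q = 12.77 L/s = 12.77/1000 = 0.01277 m³/s.
Cross-sectional area A = πD²/4 = π(0.09006)²/4 = 0.00637 m²; mean velocity V = Q/A = 0.01277/0.00637 = 2.005 m/s.
Reynolds number Re = ρVD/μ = 794 · 2.005 · 0.09006 / 0.00103 = 1.392e+05.
Re > 4000 → turbulent. Relative roughness ε/D = 0.000421/0.09006 = 0.00467. Haaland: 1/√f = -1.8 log₁₀[(0.00467/3.7)^1.11 + 6.9/1.392e+05] = -1.8 log₁₀[0.000606 + 4.96e-05] = 5.73, so f = 0.03046.
Darcy-Weisbach: ΔP = f(L/D)(ρV²/2) = 0.03046·(93.06/0.09006)·(794·2.005²/2) = 0.03046·1033·1595 = 5.022e+04 Pa.
Pumping power P = QΔP = 0.01277·5.022e+04 = 641.25 W = 0.6413 kW.

P ≈ 0.6413 kW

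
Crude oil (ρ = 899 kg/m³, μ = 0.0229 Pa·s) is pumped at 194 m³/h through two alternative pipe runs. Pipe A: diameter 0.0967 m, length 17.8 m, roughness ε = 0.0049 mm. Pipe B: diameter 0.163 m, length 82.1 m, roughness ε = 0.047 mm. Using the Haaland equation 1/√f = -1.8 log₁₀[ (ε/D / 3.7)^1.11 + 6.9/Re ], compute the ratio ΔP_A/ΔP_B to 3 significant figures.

ΔP_A/ΔP_B ≈ 2.56

Pipe A: V = Q/A = 0.05389/0.007344 = 7.338 m/s; Re = 2.786e+04; ε/D = 5.07e-05; Haaland → f = 0.02383; ΔP_A = f(L/D)(ρV²/2) = 1.061e+05 Pa.
Pipe B: V = Q/A = 0.05389/0.02087 = 2.582 m/s; Re = 1.653e+04; ε/D = 0.000288; Haaland → f = 0.02748; ΔP_B = f(L/D)(ρV²/2) = 4.149e+04 Pa.
ΔP_A/ΔP_B = 1.061e+05/4.149e+04 = 2.56.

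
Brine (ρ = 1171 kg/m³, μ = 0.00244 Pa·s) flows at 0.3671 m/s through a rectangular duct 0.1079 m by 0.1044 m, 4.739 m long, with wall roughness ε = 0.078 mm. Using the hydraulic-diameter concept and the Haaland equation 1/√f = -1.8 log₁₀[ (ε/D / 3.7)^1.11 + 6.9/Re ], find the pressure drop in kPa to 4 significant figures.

ΔP ≈ 0.09691 kPa

Hydraulic diameter D_h = 4A/P = 4·(0.1079·0.1044)/(2·(0.1079+0.1044)) = 0.04506/0.4246 = 0.1061 m.
Re = ρVD_h/μ = 1171·0.3671·0.1061/0.00244 = 1.87e+04.
ε/D_h = 7.8e-05/0.1061 = 0.000735; Haaland gives 1/√f = -1.8 log₁₀[7.78e-05+0.000369] = 6.03, so f = 0.0275.
ΔP = f(L/D_h)(ρV²/2) = 0.0275·4.739/0.1061·78.9 = 96.91 Pa.
ΔP = 0.09691 kPa.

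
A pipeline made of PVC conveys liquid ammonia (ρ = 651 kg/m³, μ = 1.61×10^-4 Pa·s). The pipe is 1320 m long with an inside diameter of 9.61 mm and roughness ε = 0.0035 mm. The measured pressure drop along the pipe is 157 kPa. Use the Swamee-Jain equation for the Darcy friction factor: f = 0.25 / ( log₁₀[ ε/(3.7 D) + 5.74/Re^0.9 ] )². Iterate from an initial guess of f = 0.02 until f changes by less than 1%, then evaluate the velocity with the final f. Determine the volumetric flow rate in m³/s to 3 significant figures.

Q ≈ 2.51×10^-5 m³/s

Rearranging Darcy-Weisbach: V = √(2·ΔP·D/(f·L·ρ)). With ε/D = 3.5e-06/0.00961 = 0.000364, iterate starting from f = 0.02:
  f = 0.02 → V = √(2·1.57e+05·0.00961/(0.02·1320·651)) = 0.419 m/s; Re = ρVD/μ = 1.628e+04; f → 0.028
  f = 0.028 → V = 0.3541 m/s; Re = 1.376e+04; f → 0.02916
  f = 0.02916 → V = 0.347 m/s; Re = 1.348e+04; f → 0.02931
Converged (Δf/f < 1%). With the final f = 0.02931: V = √(2·1.57e+05·0.00961/(0.02931·1320·651)) = 0.3462 m/s.
Q = V·A = 0.3462·(π/4·0.00961²) = 2.511e-05 m³/s = 2.51×10^-5 m³/s.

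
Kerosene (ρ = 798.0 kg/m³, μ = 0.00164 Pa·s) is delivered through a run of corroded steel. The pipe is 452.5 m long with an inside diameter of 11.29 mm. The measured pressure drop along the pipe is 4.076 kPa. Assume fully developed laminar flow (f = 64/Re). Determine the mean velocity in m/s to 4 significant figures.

For laminar flow, f = 64/Re with Re = ρVD/μ, so Darcy-Weisbach reduces to ΔP = 32μLV/D². Solving for V: V = ΔP·D²/(32μL) = 4076·(0.01129)²/(32·0.00164·452.5) = 0.02188 m/s.
Check: Re = ρVD/μ = 798·0.02188·0.01129/0.00164 = 120.2 < 2300, so the laminar assumption holds.

V ≈ 0.02188 m/s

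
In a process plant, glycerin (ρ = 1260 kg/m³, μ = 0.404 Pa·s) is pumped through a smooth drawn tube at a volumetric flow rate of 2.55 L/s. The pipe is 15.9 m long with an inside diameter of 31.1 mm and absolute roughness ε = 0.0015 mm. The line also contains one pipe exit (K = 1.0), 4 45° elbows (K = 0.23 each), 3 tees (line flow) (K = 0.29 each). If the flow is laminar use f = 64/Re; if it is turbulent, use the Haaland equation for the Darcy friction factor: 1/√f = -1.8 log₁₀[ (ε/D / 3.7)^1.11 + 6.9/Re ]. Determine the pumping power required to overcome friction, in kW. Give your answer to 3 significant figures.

Q = 2.55 L/s = 2.55/1000 = 0.00255 m³/s.
Cross-sectional area A = πD²/4 = π(0.0311)²/4 = 0.0007596 m²; mean velocity V = Q/A = 0.00255/0.0007596 = 3.357 m/s.
Reynolds number Re = ρVD/μ = 1260 · 3.357 · 0.0311 / 0.404 = 325.6.
Re < 2300 → laminar flow, so f = 64/Re = 64/325.6 = 0.1966 (the turbulent correlation is not needed).
Total minor-loss coefficient ΣK = 1·1 + 4·0.23 + 3·0.29 = 2.79.
ΔP = [f·L/D + ΣK]·(ρV²/2) = [0.1966·15.9/0.0311 + 2.79]·(1260·3.357²/2) = [100.5 + 2.79]·7099 = 7.332e+05 Pa.
Pumping power P = QΔP = 0.00255·7.332e+05 = 1870 W = 1.87 kW.

P ≈ 1.87 kW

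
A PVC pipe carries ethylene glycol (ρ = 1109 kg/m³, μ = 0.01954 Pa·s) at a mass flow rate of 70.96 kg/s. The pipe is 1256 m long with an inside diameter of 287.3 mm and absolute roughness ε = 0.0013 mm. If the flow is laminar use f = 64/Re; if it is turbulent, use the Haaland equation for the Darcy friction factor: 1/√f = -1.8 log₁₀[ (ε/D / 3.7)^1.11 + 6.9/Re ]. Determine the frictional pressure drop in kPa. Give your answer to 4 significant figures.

ΔP ≈ 64.27 kPa

A = πD²/4 = π(0.2873)²/4 = 0.06483 m²; mean velocity V = ṁ/(ρA) = 70.96/(1109 · 0.06483) = 0.987 m/s.
Reynolds number Re = ρVD/μ = 1109 · 0.987 · 0.2873 / 0.0195 = 1.609e+04.
Re > 4000 → turbulent. Relative roughness ε/D = 1.3e-06/0.2873 = 4.52e-06. Haaland: 1/√f = -1.8 log₁₀[(4.52e-06/3.7)^1.11 + 6.9/1.609e+04] = -1.8 log₁₀[2.74e-07 + 0.000429] = 6.062, so f = 0.02722.
Darcy-Weisbach: ΔP = f(L/D)(ρV²/2) = 0.02722·(1256/0.2873)·(1109·0.987²/2) = 0.02722·4372·540.2 = 6.427e+04 Pa.
ΔP = 6.427e+04 Pa = 64.27 kPa.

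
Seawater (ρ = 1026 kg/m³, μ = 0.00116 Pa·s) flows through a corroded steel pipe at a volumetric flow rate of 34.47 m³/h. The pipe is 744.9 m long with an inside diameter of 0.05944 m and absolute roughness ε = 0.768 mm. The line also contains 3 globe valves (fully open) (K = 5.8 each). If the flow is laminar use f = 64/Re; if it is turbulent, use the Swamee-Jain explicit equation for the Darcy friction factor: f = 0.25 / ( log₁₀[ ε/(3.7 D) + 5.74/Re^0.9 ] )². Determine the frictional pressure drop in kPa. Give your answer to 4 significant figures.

Q = 34.47 m³/h = 34.47/3600 = 0.009575 m³/s.
Cross-sectional area A = πD²/4 = π(0.05944)²/4 = 0.002775 m²; mean velocity V = Q/A = 0.009575/0.002775 = 3.451 m/s.
Reynolds number Re = ρVD/μ = 1026 · 3.451 · 0.05944 / 0.00116 = 1.814e+05.
Re > 4000 → turbulent. Relative roughness ε/D = 0.000768/0.05944 = 0.0129. Swamee-Jain: f = 0.25/(log₁₀[0.0129/3.7 + 5.74/1.814e+05^0.9])² = 0.25/(log₁₀[0.00349 + 0.000106])² = 0.25/(-2.444)² = 0.04186.
Total minor-loss coefficient ΣK = 3·5.8 = 17.4.
ΔP = [f·L/D + ΣK]·(ρV²/2) = [0.04186·744.9/0.05944 + 17.4]·(1026·3.451²/2) = [524.6 + 17.4]·6108 = 3.31e+06 Pa.
ΔP = 3.31e+06 Pa = 3310 kPa.

ΔP ≈ 3310 kPa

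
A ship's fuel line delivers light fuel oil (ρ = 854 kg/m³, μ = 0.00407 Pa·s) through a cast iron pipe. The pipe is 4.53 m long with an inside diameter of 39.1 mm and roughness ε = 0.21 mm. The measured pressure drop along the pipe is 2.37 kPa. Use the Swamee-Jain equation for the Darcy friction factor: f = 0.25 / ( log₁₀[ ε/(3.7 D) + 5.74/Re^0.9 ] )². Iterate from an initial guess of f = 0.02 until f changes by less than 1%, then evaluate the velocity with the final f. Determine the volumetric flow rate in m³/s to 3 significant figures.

Rearranging Darcy-Weisbach: V = √(2·ΔP·D/(f·L·ρ)). With ε/D = 0.00021/0.0391 = 0.00537, iterate starting from f = 0.02:
  f = 0.02 → V = √(2·2370·0.0391/(0.02·4.53·854)) = 1.548 m/s; Re = ρVD/μ = 1.27e+04; f → 0.03748
  f = 0.03748 → V = 1.131 m/s; Re = 9275; f → 0.03925
  f = 0.03925 → V = 1.105 m/s; Re = 9064; f → 0.0394
Converged (Δf/f < 1%). With the final f = 0.0394: V = √(2·2370·0.0391/(0.0394·4.53·854)) = 1.103 m/s.
Q = V·A = 1.103·(π/4·0.0391²) = 0.001324 m³/s = 0.00132 m³/s.

Q ≈ 0.00132 m³/s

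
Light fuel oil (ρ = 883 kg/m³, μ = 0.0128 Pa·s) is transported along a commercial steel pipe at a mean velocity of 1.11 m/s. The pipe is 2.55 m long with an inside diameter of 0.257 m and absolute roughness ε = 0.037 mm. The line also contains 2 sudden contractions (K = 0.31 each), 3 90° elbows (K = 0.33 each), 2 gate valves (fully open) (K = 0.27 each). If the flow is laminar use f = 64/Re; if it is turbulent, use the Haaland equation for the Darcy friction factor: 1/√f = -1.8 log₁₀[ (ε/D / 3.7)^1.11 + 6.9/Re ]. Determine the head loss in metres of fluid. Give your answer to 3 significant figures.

h_f ≈ 0.151 m

Reynolds number Re = ρVD/μ = 883 · 1.11 · 0.257 / 0.0128 = 1.968e+04.
Re > 4000 → turbulent. Relative roughness ε/D = 3.7e-05/0.257 = 0.000144. Haaland: 1/√f = -1.8 log₁₀[(0.000144/3.7)^1.11 + 6.9/1.968e+04] = -1.8 log₁₀[1.27e-05 + 0.000351] = 6.191, so f = 0.02609.
Total minor-loss coefficient ΣK = 2·0.31 + 3·0.33 + 2·0.27 = 2.15.
ΔP = [f·L/D + ΣK]·(ρV²/2) = [0.02609·2.55/0.257 + 2.15]·(883·1.11²/2) = [0.2588 + 2.15]·544 = 1310 Pa.
Head loss h_f = ΔP/(ρg) = 1310/(883·9.81) = 0.151 m.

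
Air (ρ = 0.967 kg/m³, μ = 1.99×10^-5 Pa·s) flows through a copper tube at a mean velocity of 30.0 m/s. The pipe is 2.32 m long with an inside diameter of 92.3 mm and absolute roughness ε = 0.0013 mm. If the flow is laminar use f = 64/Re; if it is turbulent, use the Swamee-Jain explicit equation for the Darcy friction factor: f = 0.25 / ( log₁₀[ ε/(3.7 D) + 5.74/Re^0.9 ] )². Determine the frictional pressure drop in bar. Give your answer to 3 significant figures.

ΔP ≈ 0.00185 bar

Reynolds number Re = ρVD/μ = 0.967 · 30 · 0.0923 / 1.99e-05 = 1.346e+05.
Re > 4000 → turbulent. Relative roughness ε/D = 1.3e-06/0.0923 = 1.41e-05. Swamee-Jain: f = 0.25/(log₁₀[1.41e-05/3.7 + 5.74/1.346e+05^0.9])² = 0.25/(log₁₀[3.81e-06 + 0.000139])² = 0.25/(-3.845)² = 0.01691.
Darcy-Weisbach: ΔP = f(L/D)(ρV²/2) = 0.01691·(2.32/0.0923)·(0.967·30²/2) = 0.01691·25.14·435.1 = 184.9 Pa.
ΔP = 184.9 Pa = 0.00185 bar.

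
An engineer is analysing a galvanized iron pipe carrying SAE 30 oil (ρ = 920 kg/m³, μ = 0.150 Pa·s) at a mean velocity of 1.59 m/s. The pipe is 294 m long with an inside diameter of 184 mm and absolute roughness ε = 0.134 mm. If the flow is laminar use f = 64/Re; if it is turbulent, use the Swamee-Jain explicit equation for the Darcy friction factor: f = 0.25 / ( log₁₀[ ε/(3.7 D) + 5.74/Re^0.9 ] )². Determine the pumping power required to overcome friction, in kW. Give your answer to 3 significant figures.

Reynolds number Re = ρVD/μ = 920 · 1.59 · 0.184 / 0.15 = 1794.
Re < 2300 → laminar flow, so f = 64/Re = 64/1794 = 0.03567 (the turbulent correlation is not needed).
Darcy-Weisbach: ΔP = f(L/D)(ρV²/2) = 0.03567·(294/0.184)·(920·1.59²/2) = 0.03567·1598·1163 = 6.628e+04 Pa.
Q = V·A = 1.59·0.02659 = 0.04228 m³/s.
Pumping power P = QΔP = 0.04228·6.628e+04 = 2802 W = 2.80 kW.

P ≈ 2.80 kW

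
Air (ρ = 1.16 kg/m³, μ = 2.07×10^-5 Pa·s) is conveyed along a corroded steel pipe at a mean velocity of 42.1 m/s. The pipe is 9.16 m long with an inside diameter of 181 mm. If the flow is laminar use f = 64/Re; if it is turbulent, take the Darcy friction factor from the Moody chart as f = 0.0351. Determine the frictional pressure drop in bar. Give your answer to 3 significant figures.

ΔP ≈ 0.0183 bar

Reynolds number Re = ρVD/μ = 1.16 · 42.1 · 0.181 / 2.07e-05 = 4.27e+05.
Re > 4000 → turbulent; use the Moody-chart value f = 0.0351.
Darcy-Weisbach: ΔP = f(L/D)(ρV²/2) = 0.0351·(9.16/0.181)·(1.16·42.1²/2) = 0.0351·50.61·1028 = 1826 Pa.
ΔP = 1826 Pa = 0.0183 bar.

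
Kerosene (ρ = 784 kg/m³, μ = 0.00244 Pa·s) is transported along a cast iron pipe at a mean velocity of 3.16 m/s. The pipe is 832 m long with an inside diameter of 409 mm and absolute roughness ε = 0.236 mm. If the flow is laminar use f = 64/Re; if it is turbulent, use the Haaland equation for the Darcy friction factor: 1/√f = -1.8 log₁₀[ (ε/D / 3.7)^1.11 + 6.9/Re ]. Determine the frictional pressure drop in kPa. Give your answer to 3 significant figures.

ΔP ≈ 145 kPa

Reynolds number Re = ρVD/μ = 784 · 3.16 · 0.409 / 0.00244 = 4.153e+05.
Re > 4000 → turbulent. Relative roughness ε/D = 0.000236/0.409 = 0.000577. Haaland: 1/√f = -1.8 log₁₀[(0.000577/3.7)^1.11 + 6.9/4.153e+05] = -1.8 log₁₀[5.95e-05 + 1.66e-05] = 7.414, so f = 0.01819.
Darcy-Weisbach: ΔP = f(L/D)(ρV²/2) = 0.01819·(832/0.409)·(784·3.16²/2) = 0.01819·2034·3914 = 1.449e+05 Pa.
ΔP = 1.449e+05 Pa = 145 kPa.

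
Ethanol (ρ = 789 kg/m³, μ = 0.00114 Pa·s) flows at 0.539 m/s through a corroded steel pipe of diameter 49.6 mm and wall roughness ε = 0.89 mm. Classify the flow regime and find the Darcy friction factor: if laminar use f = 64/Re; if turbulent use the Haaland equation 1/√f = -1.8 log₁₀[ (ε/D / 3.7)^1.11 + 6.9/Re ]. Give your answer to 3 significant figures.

Re = ρVD/μ = 789·0.539·0.0496/0.00114 = 1.85e+04.
Re > 4000 → turbulent. ε/D = 0.00089/0.0496 = 0.0179; Haaland: 1/√f = -1.8 log₁₀[0.0027 + 0.000373] = 4.523, so f = 0.04889.

f ≈ 0.0489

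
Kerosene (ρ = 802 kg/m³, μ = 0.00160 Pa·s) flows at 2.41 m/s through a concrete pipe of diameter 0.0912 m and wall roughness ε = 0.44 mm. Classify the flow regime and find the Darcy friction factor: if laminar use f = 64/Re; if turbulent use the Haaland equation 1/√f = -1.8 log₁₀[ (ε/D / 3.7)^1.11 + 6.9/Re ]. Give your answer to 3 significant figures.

f ≈ 0.0309

Re = ρVD/μ = 802·2.41·0.0912/0.0016 = 1.102e+05.
Re > 4000 → turbulent. ε/D = 0.00044/0.0912 = 0.00482; Haaland: 1/√f = -1.8 log₁₀[0.000628 + 6.26e-05] = 5.689, so f = 0.03089.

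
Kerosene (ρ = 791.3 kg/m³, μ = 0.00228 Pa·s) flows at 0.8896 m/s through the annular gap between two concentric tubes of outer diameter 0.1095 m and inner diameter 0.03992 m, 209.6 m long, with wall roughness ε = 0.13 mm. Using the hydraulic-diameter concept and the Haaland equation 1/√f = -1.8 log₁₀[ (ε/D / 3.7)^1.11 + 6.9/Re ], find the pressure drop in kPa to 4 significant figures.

Hydraulic diameter D_h = 4A/P = D_o - D_i = 0.1095 - 0.03992 = 0.06958 m.
Re = ρVD_h/μ = 791.3·0.8896·0.06958/0.00228 = 2.148e+04.
ε/D_h = 0.00013/0.06958 = 0.00187; Haaland gives 1/√f = -1.8 log₁₀[0.000219+0.000321] = 5.881, so f = 0.02891.
ΔP = f(L/D_h)(ρV²/2) = 0.02891·209.6/0.06958·313.1 = 2.727e+04 Pa.
ΔP = 27.27 kPa.

ΔP ≈ 27.27 kPa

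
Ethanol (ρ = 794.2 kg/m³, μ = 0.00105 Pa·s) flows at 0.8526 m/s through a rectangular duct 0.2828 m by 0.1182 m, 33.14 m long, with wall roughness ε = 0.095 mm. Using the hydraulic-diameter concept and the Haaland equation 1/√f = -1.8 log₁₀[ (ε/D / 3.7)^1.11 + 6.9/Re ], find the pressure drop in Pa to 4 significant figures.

Hydraulic diameter D_h = 4A/P = 4·(0.2828·0.1182)/(2·(0.2828+0.1182)) = 0.1337/0.802 = 0.1667 m.
Re = ρVD_h/μ = 794.2·0.8526·0.1667/0.00105 = 1.075e+05.
ε/D_h = 9.5e-05/0.1667 = 0.00057; Haaland gives 1/√f = -1.8 log₁₀[5.86e-05+6.42e-05] = 7.039, so f = 0.02018.
ΔP = f(L/D_h)(ρV²/2) = 0.02018·33.14/0.1667·288.7 = 1158 Pa.

ΔP ≈ 1158 Pa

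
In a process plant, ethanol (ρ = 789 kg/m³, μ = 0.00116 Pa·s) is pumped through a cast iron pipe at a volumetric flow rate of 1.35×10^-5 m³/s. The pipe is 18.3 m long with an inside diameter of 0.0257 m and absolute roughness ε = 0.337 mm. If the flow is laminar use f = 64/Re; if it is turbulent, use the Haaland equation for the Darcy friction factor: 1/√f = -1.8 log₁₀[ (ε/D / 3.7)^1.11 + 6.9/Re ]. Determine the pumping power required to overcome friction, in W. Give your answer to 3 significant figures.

P ≈ 3.61×10^-4 W

Cross-sectional area A = πD²/4 = π(0.0257)²/4 = 0.0005187 m²; mean velocity V = Q/A = 1.35e-05/0.0005187 = 0.02602 m/s.
Reynolds number Re = ρVD/μ = 789 · 0.02602 · 0.0257 / 0.00116 = 454.9.
Re < 2300 → laminar flow, so f = 64/Re = 64/454.9 = 0.1407 (the turbulent correlation is not needed).
Darcy-Weisbach: ΔP = f(L/D)(ρV²/2) = 0.1407·(18.3/0.0257)·(789·0.02602²/2) = 0.1407·712.1·0.2672 = 26.77 Pa.
Pumping power P = QΔP = 1.35e-05·26.77 = 3.613×10^-4 W = 3.61×10^-4 W.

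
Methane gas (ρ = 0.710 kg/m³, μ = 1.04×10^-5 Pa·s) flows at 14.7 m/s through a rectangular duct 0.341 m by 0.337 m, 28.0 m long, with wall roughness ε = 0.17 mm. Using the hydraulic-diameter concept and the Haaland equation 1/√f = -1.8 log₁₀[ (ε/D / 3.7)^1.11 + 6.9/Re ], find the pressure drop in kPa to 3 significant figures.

ΔP ≈ 0.114 kPa

Hydraulic diameter D_h = 4A/P = 4·(0.341·0.337)/(2·(0.341+0.337)) = 0.4597/1.356 = 0.339 m.
Re = ρVD_h/μ = 0.71·14.7·0.339/1.04e-05 = 3.402e+05.
ε/D_h = 0.00017/0.339 = 0.000501; Haaland gives 1/√f = -1.8 log₁₀[5.09e-05+2.03e-05] = 7.466, so f = 0.01794.
ΔP = f(L/D_h)(ρV²/2) = 0.01794·28/0.339·76.71 = 113.7 Pa.
ΔP = 0.114 kPa.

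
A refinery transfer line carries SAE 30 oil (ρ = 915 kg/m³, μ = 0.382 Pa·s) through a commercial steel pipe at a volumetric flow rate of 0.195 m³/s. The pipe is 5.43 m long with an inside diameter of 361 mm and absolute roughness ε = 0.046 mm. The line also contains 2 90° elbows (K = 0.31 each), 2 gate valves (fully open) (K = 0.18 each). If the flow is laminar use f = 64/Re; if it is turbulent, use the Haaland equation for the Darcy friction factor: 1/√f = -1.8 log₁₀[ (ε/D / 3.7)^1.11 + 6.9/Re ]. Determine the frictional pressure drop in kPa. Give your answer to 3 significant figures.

ΔP ≈ 2.60 kPa

Cross-sectional area A = πD²/4 = π(0.361)²/4 = 0.1024 m²; mean velocity V = Q/A = 0.195/0.1024 = 1.905 m/s.
Reynolds number Re = ρVD/μ = 915 · 1.905 · 0.361 / 0.382 = 1647.
Re < 2300 → laminar flow, so f = 64/Re = 64/1647 = 0.03885 (the turbulent correlation is not needed).
Total minor-loss coefficient ΣK = 2·0.31 + 2·0.18 = 0.98.
ΔP = [f·L/D + ΣK]·(ρV²/2) = [0.03885·5.43/0.361 + 0.98]·(915·1.905²/2) = [0.5844 + 0.98]·1661 = 2598 Pa.
ΔP = 2598 Pa = 2.60 kPa.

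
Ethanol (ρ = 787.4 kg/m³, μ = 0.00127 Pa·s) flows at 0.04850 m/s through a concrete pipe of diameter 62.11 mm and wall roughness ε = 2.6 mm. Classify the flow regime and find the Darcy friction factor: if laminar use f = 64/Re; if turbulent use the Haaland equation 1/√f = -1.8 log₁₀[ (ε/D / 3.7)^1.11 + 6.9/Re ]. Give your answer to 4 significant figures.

Re = ρVD/μ = 787.4·0.0485·0.06211/0.00127 = 1868.
Re < 2300 → laminar, so f = 64/Re = 0.03427 (roughness is irrelevant in laminar flow).

f ≈ 0.03427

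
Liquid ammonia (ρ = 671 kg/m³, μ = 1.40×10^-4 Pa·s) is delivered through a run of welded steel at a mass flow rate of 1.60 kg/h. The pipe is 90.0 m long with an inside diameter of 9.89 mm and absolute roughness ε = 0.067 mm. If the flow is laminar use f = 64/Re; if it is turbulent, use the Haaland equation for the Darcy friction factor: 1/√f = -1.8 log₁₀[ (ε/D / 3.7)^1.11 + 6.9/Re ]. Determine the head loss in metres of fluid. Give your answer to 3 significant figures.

h_f ≈ 0.00540 m

ṁ = 1.60 kg/h = 1.60/3600 = 0.0004444 kg/s.
A = πD²/4 = π(0.00989)²/4 = 7.682e-05 m²; mean velocity V = ṁ/(ρA) = 0.0004444/(671 · 7.682e-05) = 0.008622 m/s.
Reynolds number Re = ρVD/μ = 671 · 0.008622 · 0.00989 / 0.00014 = 408.7.
Re < 2300 → laminar flow, so f = 64/Re = 64/408.7 = 0.1566 (the turbulent correlation is not needed).
Darcy-Weisbach: ΔP = f(L/D)(ρV²/2) = 0.1566·(90/0.00989)·(671·0.008622²/2) = 0.1566·9100·0.02494 = 35.54 Pa.
Head loss h_f = ΔP/(ρg) = 35.54/(671·9.81) = 0.00540 m.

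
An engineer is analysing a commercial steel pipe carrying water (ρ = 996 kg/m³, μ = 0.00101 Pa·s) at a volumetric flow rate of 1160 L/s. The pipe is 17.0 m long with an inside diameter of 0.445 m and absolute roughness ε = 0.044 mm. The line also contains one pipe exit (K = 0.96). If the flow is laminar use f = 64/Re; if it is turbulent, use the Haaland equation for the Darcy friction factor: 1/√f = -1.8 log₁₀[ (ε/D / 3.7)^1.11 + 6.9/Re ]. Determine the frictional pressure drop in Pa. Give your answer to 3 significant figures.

ΔP ≈ 39800 Pa

Q = 1160 L/s = 1160/1000 = 1.16 m³/s.
Cross-sectional area A = πD²/4 = π(0.445)²/4 = 0.1555 m²; mean velocity V = Q/A = 1.16/0.1555 = 7.458 m/s.
Reynolds number Re = ρVD/μ = 996 · 7.458 · 0.445 / 0.00101 = 3.273e+06.
Re > 4000 → turbulent. Relative roughness ε/D = 4.4e-05/0.445 = 9.89e-05. Haaland: 1/√f = -1.8 log₁₀[(9.89e-05/3.7)^1.11 + 6.9/3.273e+06] = -1.8 log₁₀[8.39e-06 + 2.11e-06] = 8.962, so f = 0.01245.
Total minor-loss coefficient ΣK = 1·0.96 = 0.96.
ΔP = [f·L/D + ΣK]·(ρV²/2) = [0.01245·17/0.445 + 0.96]·(996·7.458²/2) = [0.4757 + 0.96]·2.77e+04 = 3.977e+04 Pa.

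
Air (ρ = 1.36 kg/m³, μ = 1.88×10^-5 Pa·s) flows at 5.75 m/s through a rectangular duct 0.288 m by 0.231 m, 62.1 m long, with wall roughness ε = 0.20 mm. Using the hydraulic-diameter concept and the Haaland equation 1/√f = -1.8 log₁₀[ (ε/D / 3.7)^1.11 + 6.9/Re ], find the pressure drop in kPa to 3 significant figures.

Hydraulic diameter D_h = 4A/P = 4·(0.288·0.231)/(2·(0.288+0.231)) = 0.2661/1.038 = 0.2564 m.
Re = ρVD_h/μ = 1.36·5.75·0.2564/1.88e-05 = 1.066e+05.
ε/D_h = 0.0002/0.2564 = 0.00078; Haaland gives 1/√f = -1.8 log₁₀[8.31e-05+6.47e-05] = 6.895, so f = 0.02104.
ΔP = f(L/D_h)(ρV²/2) = 0.02104·62.1/0.2564·22.48 = 114.6 Pa.
ΔP = 0.115 kPa.

ΔP ≈ 0.115 kPa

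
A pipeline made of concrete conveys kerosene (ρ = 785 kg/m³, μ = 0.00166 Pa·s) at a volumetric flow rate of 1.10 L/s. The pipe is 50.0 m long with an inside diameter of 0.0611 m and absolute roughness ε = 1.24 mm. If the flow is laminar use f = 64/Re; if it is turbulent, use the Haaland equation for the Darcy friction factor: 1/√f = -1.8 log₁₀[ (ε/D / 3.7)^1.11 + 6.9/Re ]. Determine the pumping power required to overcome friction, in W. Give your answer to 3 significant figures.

Q = 1.10 L/s = 1.10/1000 = 0.0011 m³/s.
Cross-sectional area A = πD²/4 = π(0.0611)²/4 = 0.002932 m²; mean velocity V = Q/A = 0.0011/0.002932 = 0.3752 m/s.
Reynolds number Re = ρVD/μ = 785 · 0.3752 · 0.0611 / 0.00166 = 1.084e+04.
Re > 4000 → turbulent. Relative roughness ε/D = 0.00124/0.0611 = 0.0203. Haaland: 1/√f = -1.8 log₁₀[(0.0203/3.7)^1.11 + 6.9/1.084e+04] = -1.8 log₁₀[0.00309 + 0.000637] = 4.371, so f = 0.05234.
Darcy-Weisbach: ΔP = f(L/D)(ρV²/2) = 0.05234·(50/0.0611)·(785·0.3752²/2) = 0.05234·818.3·55.24 = 2366 Pa.
Pumping power P = QΔP = 0.0011·2366 = 2.603 W = 2.60 W.

P ≈ 2.60 W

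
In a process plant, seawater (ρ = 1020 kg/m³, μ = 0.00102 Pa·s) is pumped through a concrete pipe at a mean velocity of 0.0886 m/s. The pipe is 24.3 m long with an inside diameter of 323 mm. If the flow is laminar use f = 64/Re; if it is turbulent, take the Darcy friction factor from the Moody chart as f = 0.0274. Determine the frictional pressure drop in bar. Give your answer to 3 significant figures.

ΔP ≈ 8.25×10^-5 bar

Reynolds number Re = ρVD/μ = 1020 · 0.0886 · 0.323 / 0.00102 = 2.862e+04.
Re > 4000 → turbulent; use the Moody-chart value f = 0.0274.
Darcy-Weisbach: ΔP = f(L/D)(ρV²/2) = 0.0274·(24.3/0.323)·(1020·0.0886²/2) = 0.0274·75.23·4.003 = 8.253 Pa.
ΔP = 8.253 Pa = 8.25×10^-5 bar.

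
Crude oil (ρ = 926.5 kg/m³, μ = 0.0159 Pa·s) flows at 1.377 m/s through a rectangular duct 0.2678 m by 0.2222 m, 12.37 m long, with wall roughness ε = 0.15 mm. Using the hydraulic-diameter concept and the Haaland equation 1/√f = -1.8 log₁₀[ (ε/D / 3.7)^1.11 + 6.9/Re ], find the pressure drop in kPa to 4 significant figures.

ΔP ≈ 1.210 kPa

Hydraulic diameter D_h = 4A/P = 4·(0.2678·0.2222)/(2·(0.2678+0.2222)) = 0.238/0.98 = 0.2429 m.
Re = ρVD_h/μ = 926.5·1.377·0.2429/0.0159 = 1.949e+04.
ε/D_h = 0.00015/0.2429 = 0.000618; Haaland gives 1/√f = -1.8 log₁₀[6.41e-05+0.000354] = 6.082, so f = 0.02704.
ΔP = f(L/D_h)(ρV²/2) = 0.02704·12.37/0.2429·878.4 = 1210 Pa.
ΔP = 1.210 kPa.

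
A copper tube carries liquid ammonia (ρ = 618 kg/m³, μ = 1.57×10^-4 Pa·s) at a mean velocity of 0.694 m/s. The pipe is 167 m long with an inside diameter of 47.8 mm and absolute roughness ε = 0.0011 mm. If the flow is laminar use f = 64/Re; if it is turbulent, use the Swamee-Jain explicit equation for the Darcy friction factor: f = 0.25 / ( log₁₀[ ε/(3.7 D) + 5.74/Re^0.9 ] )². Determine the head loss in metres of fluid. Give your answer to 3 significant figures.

Reynolds number Re = ρVD/μ = 618 · 0.694 · 0.0478 / 0.000157 = 1.306e+05.
Re > 4000 → turbulent. Relative roughness ε/D = 1.1e-06/0.0478 = 2.3e-05. Swamee-Jain: f = 0.25/(log₁₀[2.3e-05/3.7 + 5.74/1.306e+05^0.9])² = 0.25/(log₁₀[6.22e-06 + 0.000143])² = 0.25/(-3.827)² = 0.01707.
Darcy-Weisbach: ΔP = f(L/D)(ρV²/2) = 0.01707·(167/0.0478)·(618·0.694²/2) = 0.01707·3494·148.8 = 8876 Pa.
Head loss h_f = ΔP/(ρg) = 8876/(618·9.81) = 1.46 m.

h_f ≈ 1.46 m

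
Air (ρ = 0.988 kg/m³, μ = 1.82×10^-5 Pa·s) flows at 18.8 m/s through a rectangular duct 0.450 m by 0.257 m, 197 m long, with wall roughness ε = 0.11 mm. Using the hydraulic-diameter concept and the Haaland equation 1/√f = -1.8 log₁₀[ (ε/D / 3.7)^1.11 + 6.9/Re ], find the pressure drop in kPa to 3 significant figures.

Hydraulic diameter D_h = 4A/P = 4·(0.45·0.257)/(2·(0.45+0.257)) = 0.4626/1.414 = 0.3272 m.
Re = ρVD_h/μ = 0.988·18.8·0.3272/1.82e-05 = 3.339e+05.
ε/D_h = 0.00011/0.3272 = 0.000336; Haaland gives 1/√f = -1.8 log₁₀[3.26e-05+2.07e-05] = 7.692, so f = 0.0169.
ΔP = f(L/D_h)(ρV²/2) = 0.0169·197/0.3272·174.6 = 1777 Pa.
ΔP = 1.78 kPa.

ΔP ≈ 1.78 kPa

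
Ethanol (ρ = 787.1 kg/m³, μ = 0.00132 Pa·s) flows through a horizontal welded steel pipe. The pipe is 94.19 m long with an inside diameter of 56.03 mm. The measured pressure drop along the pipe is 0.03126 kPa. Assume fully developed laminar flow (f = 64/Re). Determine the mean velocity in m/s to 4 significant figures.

For laminar flow, f = 64/Re with Re = ρVD/μ, so Darcy-Weisbach reduces to ΔP = 32μLV/D². Solving for V: V = ΔP·D²/(32μL) = 31.26·(0.05603)²/(32·0.00132·94.19) = 0.02467 m/s.
Check: Re = ρVD/μ = 787.1·0.02467·0.05603/0.00132 = 824.1 < 2300, so the laminar assumption holds.

V ≈ 0.02467 m/s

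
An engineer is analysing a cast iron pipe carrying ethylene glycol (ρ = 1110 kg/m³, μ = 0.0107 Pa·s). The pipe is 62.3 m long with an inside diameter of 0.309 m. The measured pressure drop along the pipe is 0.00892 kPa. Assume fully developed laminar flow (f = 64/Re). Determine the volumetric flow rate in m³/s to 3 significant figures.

For laminar flow, f = 64/Re with Re = ρVD/μ, so Darcy-Weisbach reduces to ΔP = 32μLV/D². Solving for V: V = ΔP·D²/(32μL) = 8.92·(0.309)²/(32·0.0107·62.3) = 0.03993 m/s.
Check: Re = ρVD/μ = 1110·0.03993·0.309/0.0107 = 1280 < 2300, so the laminar assumption holds.
Q = V·A = 0.03993·(π/4·0.309²) = 0.002994 m³/s = 0.00299 m³/s.

Q ≈ 0.00299 m³/s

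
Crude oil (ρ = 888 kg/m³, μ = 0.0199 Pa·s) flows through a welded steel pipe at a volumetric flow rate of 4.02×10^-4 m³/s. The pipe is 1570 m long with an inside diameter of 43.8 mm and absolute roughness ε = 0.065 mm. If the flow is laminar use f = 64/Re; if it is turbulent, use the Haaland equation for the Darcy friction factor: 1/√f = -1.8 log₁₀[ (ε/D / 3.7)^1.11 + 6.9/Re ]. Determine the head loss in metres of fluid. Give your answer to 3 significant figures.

Cross-sectional area A = πD²/4 = π(0.0438)²/4 = 0.001507 m²; mean velocity V = Q/A = 0.000402/0.001507 = 0.2668 m/s.
Reynolds number Re = ρVD/μ = 888 · 0.2668 · 0.0438 / 0.0199 = 521.5.
Re < 2300 → laminar flow, so f = 64/Re = 64/521.5 = 0.1227 (the turbulent correlation is not needed).
Darcy-Weisbach: ΔP = f(L/D)(ρV²/2) = 0.1227·(1570/0.0438)·(888·0.2668²/2) = 0.1227·3.584e+04·31.61 = 1.39e+05 Pa.
Head loss h_f = ΔP/(ρg) = 1.39e+05/(888·9.81) = 16.0 m.

h_f ≈ 16.0 m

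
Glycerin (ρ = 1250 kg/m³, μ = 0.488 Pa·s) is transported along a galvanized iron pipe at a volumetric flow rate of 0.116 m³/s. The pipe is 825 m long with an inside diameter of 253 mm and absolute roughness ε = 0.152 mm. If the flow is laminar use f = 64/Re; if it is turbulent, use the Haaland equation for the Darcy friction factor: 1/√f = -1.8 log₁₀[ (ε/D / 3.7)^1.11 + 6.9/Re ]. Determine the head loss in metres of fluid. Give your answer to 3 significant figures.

h_f ≈ 37.9 m

Cross-sectional area A = πD²/4 = π(0.253)²/4 = 0.05027 m²; mean velocity V = Q/A = 0.116/0.05027 = 2.307 m/s.
Reynolds number Re = ρVD/μ = 1250 · 2.307 · 0.253 / 0.488 = 1495.
Re < 2300 → laminar flow, so f = 64/Re = 64/1495 = 0.0428 (the turbulent correlation is not needed).
Darcy-Weisbach: ΔP = f(L/D)(ρV²/2) = 0.0428·(825/0.253)·(1250·2.307²/2) = 0.0428·3261·3328 = 4.644e+05 Pa.
Head loss h_f = ΔP/(ρg) = 4.644e+05/(1250·9.81) = 37.9 m.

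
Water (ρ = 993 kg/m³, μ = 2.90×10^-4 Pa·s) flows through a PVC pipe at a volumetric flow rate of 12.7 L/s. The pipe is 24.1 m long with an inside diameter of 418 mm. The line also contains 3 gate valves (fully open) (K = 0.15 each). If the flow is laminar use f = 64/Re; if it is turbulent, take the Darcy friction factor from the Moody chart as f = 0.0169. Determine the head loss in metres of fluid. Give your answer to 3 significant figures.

h_f ≈ 6.22×10^-4 m

Q = 12.7 L/s = 12.7/1000 = 0.0127 m³/s.
Cross-sectional area A = πD²/4 = π(0.418)²/4 = 0.1372 m²; mean velocity V = Q/A = 0.0127/0.1372 = 0.09255 m/s.
Reynolds number Re = ρVD/μ = 993 · 0.09255 · 0.418 / 0.00029 = 1.325e+05.
Re > 4000 → turbulent; use the Moody-chart value f = 0.0169.
Total minor-loss coefficient ΣK = 3·0.15 = 0.45.
ΔP = [f·L/D + ΣK]·(ρV²/2) = [0.0169·24.1/0.418 + 0.45]·(993·0.09255²/2) = [0.9744 + 0.45]·4.252 = 6.057 Pa.
Head loss h_f = ΔP/(ρg) = 6.057/(993·9.81) = 6.22×10^-4 m.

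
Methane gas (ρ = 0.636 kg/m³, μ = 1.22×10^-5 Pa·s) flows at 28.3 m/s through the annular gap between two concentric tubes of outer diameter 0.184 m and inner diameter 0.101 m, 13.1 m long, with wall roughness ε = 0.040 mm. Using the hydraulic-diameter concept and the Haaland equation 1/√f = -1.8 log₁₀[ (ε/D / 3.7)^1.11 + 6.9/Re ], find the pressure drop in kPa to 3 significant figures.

Hydraulic diameter D_h = 4A/P = D_o - D_i = 0.184 - 0.101 = 0.083 m.
Re = ρVD_h/μ = 0.636·28.3·0.083/1.22e-05 = 1.225e+05.
ε/D_h = 4e-05/0.083 = 0.000482; Haaland gives 1/√f = -1.8 log₁₀[4.87e-05+5.63e-05] = 7.162, so f = 0.0195.
ΔP = f(L/D_h)(ρV²/2) = 0.0195·13.1/0.083·254.7 = 783.7 Pa.
ΔP = 0.784 kPa.

ΔP ≈ 0.784 kPa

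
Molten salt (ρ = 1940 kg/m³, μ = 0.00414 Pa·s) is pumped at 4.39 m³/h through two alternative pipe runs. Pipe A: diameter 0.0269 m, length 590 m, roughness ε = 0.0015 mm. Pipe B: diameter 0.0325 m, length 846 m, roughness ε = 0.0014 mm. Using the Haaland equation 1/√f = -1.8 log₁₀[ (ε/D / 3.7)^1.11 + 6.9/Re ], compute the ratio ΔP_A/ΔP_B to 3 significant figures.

Pipe A: V = Q/A = 0.001219/0.0005683 = 2.146 m/s; Re = 2.705e+04; ε/D = 5.58e-05; Haaland → f = 0.024; ΔP_A = f(L/D)(ρV²/2) = 2.351e+06 Pa.
Pipe B: V = Q/A = 0.001219/0.0008296 = 1.47 m/s; Re = 2.239e+04; ε/D = 4.31e-05; Haaland → f = 0.0251; ΔP_B = f(L/D)(ρV²/2) = 1.37e+06 Pa.
ΔP_A/ΔP_B = 2.351e+06/1.37e+06 = 1.72.

ΔP_A/ΔP_B ≈ 1.72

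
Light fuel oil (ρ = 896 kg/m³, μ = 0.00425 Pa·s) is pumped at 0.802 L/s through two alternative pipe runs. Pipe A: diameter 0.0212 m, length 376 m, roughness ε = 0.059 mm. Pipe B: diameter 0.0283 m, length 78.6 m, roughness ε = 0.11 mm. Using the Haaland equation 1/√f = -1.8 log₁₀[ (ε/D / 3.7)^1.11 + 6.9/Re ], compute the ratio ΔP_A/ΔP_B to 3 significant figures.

Pipe A: V = Q/A = 0.000802/0.000353 = 2.272 m/s; Re = 1.015e+04; ε/D = 0.00278; Haaland → f = 0.0345; ΔP_A = f(L/D)(ρV²/2) = 1.415e+06 Pa.
Pipe B: V = Q/A = 0.000802/0.000629 = 1.275 m/s; Re = 7607; ε/D = 0.00389; Haaland → f = 0.0379; ΔP_B = f(L/D)(ρV²/2) = 7.667e+04 Pa.
ΔP_A/ΔP_B = 1.415e+06/7.667e+04 = 18.5.

ΔP_A/ΔP_B ≈ 18.5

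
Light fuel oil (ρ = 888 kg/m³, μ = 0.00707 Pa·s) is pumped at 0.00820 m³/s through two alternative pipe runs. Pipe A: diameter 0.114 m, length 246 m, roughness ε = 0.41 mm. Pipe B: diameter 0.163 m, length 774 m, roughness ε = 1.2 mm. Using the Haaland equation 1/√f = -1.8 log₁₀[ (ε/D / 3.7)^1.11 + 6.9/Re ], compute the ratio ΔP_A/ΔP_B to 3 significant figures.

ΔP_A/ΔP_B ≈ 1.60

Pipe A: V = Q/A = 0.0082/0.01021 = 0.8034 m/s; Re = 1.15e+04; ε/D = 0.0036; Haaland → f = 0.03481; ΔP_A = f(L/D)(ρV²/2) = 2.153e+04 Pa.
Pipe B: V = Q/A = 0.0082/0.02087 = 0.393 m/s; Re = 8045; ε/D = 0.00736; Haaland → f = 0.04141; ΔP_B = f(L/D)(ρV²/2) = 1.348e+04 Pa.
ΔP_A/ΔP_B = 2.153e+04/1.348e+04 = 1.60.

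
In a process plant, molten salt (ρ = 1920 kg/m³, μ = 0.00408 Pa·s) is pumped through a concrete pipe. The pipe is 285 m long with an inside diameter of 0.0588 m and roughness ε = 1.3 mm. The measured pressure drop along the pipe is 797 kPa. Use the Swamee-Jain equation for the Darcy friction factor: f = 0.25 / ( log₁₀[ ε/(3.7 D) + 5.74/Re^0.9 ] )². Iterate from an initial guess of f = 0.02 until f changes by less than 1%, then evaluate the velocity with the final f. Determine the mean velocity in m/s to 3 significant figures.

Rearranging Darcy-Weisbach: V = √(2·ΔP·D/(f·L·ρ)). With ε/D = 0.0013/0.0588 = 0.0221, iterate starting from f = 0.02:
  f = 0.02 → V = √(2·7.97e+05·0.0588/(0.02·285·1920)) = 2.926 m/s; Re = ρVD/μ = 8.098e+04; f → 0.05128
  f = 0.05128 → V = 1.828 m/s; Re = 5.057e+04; f → 0.05166
Converged (Δf/f < 1%). With the final f = 0.05166: V = √(2·7.97e+05·0.0588/(0.05166·285·1920)) = 1.821 m/s.

V ≈ 1.82 m/s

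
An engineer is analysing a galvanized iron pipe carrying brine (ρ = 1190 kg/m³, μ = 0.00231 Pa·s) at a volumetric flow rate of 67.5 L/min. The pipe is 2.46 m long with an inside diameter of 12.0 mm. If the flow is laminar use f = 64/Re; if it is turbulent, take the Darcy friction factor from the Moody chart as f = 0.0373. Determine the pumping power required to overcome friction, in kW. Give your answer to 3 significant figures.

P ≈ 0.506 kW

Q = 67.5 L/min = 67.5/60000 = 0.001125 m³/s.
Cross-sectional area A = πD²/4 = π(0.012)²/4 = 0.0001131 m²; mean velocity V = Q/A = 0.001125/0.0001131 = 9.947 m/s.
Reynolds number Re = ρVD/μ = 1190 · 9.947 · 0.012 / 0.00231 = 6.149e+04.
Re > 4000 → turbulent; use the Moody-chart value f = 0.0373.
Darcy-Weisbach: ΔP = f(L/D)(ρV²/2) = 0.0373·(2.46/0.012)·(1190·9.947²/2) = 0.0373·205·5.887e+04 = 4.502e+05 Pa.
Pumping power P = QΔP = 0.001125·4.502e+05 = 506.4 W = 0.506 kW.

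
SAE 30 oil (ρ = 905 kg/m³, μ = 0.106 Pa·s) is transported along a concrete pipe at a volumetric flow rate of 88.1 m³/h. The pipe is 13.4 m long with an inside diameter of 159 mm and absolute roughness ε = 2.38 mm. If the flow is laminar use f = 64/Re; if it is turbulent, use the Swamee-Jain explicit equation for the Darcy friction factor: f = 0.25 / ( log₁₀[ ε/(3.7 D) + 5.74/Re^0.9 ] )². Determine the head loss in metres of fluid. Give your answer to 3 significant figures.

h_f ≈ 0.250 m

Q = 88.1 m³/h = 88.1/3600 = 0.02447 m³/s.
Cross-sectional area A = πD²/4 = π(0.159)²/4 = 0.01986 m²; mean velocity V = Q/A = 0.02447/0.01986 = 1.233 m/s.
Reynolds number Re = ρVD/μ = 905 · 1.233 · 0.159 / 0.106 = 1673.
Re < 2300 → laminar flow, so f = 64/Re = 64/1673 = 0.03825 (the turbulent correlation is not needed).
Darcy-Weisbach: ΔP = f(L/D)(ρV²/2) = 0.03825·(13.4/0.159)·(905·1.233²/2) = 0.03825·84.28·687.4 = 2216 Pa.
Head loss h_f = ΔP/(ρg) = 2216/(905·9.81) = 0.250 m.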